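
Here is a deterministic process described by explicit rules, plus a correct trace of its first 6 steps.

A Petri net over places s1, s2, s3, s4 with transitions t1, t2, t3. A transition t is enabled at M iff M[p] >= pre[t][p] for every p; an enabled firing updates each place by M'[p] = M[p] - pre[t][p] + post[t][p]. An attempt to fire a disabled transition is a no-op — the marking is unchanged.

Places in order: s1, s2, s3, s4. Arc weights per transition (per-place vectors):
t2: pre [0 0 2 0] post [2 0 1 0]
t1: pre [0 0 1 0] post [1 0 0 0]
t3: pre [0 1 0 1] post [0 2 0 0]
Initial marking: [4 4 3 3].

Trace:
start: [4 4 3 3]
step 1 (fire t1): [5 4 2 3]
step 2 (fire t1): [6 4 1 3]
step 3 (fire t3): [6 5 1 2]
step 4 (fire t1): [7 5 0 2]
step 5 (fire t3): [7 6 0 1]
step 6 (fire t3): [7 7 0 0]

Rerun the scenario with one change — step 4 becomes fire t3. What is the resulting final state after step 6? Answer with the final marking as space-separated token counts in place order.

(re-executing from step 4 with the substitution; state before step 4: [6 5 1 2])
step 4 (fire t3): [6 6 1 1]
step 5 (fire t3): [6 7 1 0]
step 6 (fire t3): [6 7 1 0]

6 7 1 0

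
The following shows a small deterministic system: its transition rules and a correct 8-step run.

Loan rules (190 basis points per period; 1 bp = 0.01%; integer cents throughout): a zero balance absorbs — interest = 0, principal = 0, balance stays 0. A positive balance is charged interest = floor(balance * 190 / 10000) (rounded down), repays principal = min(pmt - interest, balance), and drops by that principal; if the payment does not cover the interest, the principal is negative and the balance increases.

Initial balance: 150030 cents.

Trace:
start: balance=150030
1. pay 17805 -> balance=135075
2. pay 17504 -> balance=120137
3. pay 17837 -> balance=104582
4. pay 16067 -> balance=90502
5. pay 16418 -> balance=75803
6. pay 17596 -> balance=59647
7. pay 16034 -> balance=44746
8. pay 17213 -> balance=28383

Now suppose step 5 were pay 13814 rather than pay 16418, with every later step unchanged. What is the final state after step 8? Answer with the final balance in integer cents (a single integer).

31137

(re-executing from step 5 with the substitution; state before step 5: balance=90502)
5. pay 13814 -> balance=78407
6. pay 17596 -> balance=62300
7. pay 16034 -> balance=47449
8. pay 17213 -> balance=31137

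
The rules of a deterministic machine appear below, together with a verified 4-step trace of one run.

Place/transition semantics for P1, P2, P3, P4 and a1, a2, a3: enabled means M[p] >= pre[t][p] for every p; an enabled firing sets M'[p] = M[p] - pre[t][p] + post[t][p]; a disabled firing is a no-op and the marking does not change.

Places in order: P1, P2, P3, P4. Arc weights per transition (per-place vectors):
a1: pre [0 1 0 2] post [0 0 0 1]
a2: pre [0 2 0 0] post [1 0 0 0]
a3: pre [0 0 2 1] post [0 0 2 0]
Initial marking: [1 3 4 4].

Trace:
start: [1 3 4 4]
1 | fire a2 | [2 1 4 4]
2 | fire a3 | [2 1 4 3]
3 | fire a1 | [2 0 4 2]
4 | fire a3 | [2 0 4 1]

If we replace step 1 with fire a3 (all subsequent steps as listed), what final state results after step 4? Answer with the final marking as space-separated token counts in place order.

(re-executing from step 1 with the substitution; state before step 1: [1 3 4 4])
1 | fire a3 | [1 3 4 3]
2 | fire a3 | [1 3 4 2]
3 | fire a1 | [1 2 4 1]
4 | fire a3 | [1 2 4 0]

1 2 4 0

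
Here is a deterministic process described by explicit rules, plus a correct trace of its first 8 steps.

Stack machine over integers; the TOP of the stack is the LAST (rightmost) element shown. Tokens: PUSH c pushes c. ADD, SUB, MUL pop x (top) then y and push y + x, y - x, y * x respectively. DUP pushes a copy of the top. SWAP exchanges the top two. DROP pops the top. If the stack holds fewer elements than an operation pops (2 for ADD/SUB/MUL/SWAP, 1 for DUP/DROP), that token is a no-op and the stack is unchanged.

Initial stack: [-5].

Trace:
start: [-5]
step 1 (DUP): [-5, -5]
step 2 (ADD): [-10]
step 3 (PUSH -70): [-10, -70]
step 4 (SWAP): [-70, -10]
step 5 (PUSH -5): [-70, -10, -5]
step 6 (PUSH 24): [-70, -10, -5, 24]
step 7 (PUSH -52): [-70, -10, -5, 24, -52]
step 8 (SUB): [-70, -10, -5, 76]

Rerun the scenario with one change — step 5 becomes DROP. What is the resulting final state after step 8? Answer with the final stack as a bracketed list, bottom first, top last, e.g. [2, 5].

(re-executing from step 5 with the substitution; state before step 5: [-70, -10])
step 5 (DROP): [-70]
step 6 (PUSH 24): [-70, 24]
step 7 (PUSH -52): [-70, 24, -52]
step 8 (SUB): [-70, 76]

[-70, 76]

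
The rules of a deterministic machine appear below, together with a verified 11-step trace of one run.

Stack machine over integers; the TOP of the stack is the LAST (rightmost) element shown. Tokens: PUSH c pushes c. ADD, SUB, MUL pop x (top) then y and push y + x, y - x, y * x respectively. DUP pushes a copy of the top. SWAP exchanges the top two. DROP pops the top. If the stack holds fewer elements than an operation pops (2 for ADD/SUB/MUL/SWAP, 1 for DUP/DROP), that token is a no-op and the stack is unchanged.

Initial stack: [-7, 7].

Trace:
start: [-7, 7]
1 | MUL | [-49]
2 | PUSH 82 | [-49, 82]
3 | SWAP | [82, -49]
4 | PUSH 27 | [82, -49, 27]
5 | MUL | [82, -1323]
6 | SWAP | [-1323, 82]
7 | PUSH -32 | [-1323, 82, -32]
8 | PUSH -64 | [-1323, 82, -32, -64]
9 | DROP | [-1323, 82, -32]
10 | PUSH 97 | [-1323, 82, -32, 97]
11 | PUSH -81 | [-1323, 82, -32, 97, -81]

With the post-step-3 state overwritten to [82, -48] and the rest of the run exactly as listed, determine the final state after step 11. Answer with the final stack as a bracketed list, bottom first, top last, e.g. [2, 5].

state after step 3 := [82, -48]
4 | PUSH 27 | [82, -48, 27]
5 | MUL | [82, -1296]
6 | SWAP | [-1296, 82]
7 | PUSH -32 | [-1296, 82, -32]
8 | PUSH -64 | [-1296, 82, -32, -64]
9 | DROP | [-1296, 82, -32]
10 | PUSH 97 | [-1296, 82, -32, 97]
11 | PUSH -81 | [-1296, 82, -32, 97, -81]

[-1296, 82, -32, 97, -81]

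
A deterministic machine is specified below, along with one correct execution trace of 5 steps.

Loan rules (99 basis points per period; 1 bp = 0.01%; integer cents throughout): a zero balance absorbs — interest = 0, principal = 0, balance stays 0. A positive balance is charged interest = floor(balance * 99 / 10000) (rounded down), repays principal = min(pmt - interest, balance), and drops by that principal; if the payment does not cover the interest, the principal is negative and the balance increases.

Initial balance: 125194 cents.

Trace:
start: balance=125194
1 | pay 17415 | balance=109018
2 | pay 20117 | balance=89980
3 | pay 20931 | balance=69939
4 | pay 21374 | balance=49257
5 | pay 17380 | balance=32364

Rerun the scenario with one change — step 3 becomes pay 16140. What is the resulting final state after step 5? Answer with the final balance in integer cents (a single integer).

37250

(re-executing from step 3 with the substitution; state before step 3: balance=89980)
3 | pay 16140 | balance=74730
4 | pay 21374 | balance=54095
5 | pay 17380 | balance=37250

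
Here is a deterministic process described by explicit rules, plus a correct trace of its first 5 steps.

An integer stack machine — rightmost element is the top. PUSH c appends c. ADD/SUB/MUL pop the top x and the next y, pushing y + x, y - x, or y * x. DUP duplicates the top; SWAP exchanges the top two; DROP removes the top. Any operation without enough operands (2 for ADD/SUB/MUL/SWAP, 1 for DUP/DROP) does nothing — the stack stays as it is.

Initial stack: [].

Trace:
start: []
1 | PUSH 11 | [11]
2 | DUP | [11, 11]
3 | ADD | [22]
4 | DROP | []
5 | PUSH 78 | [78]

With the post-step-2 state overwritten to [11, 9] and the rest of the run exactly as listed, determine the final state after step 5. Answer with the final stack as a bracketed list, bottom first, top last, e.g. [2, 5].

[78]

state after step 2 := [11, 9]
3 | ADD | [20]
4 | DROP | []
5 | PUSH 78 | [78]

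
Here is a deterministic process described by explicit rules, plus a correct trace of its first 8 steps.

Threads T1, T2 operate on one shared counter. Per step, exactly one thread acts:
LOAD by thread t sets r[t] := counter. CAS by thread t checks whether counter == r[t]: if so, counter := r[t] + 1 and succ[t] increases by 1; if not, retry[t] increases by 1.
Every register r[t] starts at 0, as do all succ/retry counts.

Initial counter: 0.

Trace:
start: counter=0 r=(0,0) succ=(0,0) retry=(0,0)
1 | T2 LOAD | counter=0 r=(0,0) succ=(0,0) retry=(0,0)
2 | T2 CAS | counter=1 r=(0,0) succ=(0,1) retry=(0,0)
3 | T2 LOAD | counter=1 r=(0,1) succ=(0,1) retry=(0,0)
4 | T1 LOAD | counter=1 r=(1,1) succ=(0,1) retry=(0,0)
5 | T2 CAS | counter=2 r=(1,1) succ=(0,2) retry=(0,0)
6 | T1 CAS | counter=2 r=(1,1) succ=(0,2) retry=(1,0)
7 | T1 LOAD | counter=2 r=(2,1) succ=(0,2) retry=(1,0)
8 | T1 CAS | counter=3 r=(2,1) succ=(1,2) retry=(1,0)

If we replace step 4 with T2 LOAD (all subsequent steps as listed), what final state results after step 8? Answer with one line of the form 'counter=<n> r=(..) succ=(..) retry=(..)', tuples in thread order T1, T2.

(re-executing from step 4 with the substitution; state before step 4: counter=1 r=(0,1) succ=(0,1) retry=(0,0))
4 | T2 LOAD | counter=1 r=(0,1) succ=(0,1) retry=(0,0)
5 | T2 CAS | counter=2 r=(0,1) succ=(0,2) retry=(0,0)
6 | T1 CAS | counter=2 r=(0,1) succ=(0,2) retry=(1,0)
7 | T1 LOAD | counter=2 r=(2,1) succ=(0,2) retry=(1,0)
8 | T1 CAS | counter=3 r=(2,1) succ=(1,2) retry=(1,0)

counter=3 r=(2,1) succ=(1,2) retry=(1,0)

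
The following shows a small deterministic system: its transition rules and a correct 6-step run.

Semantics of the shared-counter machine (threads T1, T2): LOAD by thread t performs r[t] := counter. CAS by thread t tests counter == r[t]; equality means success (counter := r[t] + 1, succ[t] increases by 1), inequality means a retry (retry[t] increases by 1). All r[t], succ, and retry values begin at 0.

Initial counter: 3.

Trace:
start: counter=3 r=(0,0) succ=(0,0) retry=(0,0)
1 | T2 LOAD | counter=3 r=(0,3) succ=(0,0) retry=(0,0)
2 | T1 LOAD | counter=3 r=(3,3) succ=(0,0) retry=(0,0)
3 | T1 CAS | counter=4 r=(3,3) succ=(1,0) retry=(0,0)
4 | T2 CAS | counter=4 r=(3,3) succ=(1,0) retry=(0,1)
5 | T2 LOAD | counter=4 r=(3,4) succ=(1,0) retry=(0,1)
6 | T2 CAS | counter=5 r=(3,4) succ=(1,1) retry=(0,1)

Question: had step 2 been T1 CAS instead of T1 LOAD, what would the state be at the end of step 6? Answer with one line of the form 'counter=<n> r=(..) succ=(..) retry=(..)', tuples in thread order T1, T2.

(re-executing from step 2 with the substitution; state before step 2: counter=3 r=(0,3) succ=(0,0) retry=(0,0))
2 | T1 CAS | counter=3 r=(0,3) succ=(0,0) retry=(1,0)
3 | T1 CAS | counter=3 r=(0,3) succ=(0,0) retry=(2,0)
4 | T2 CAS | counter=4 r=(0,3) succ=(0,1) retry=(2,0)
5 | T2 LOAD | counter=4 r=(0,4) succ=(0,1) retry=(2,0)
6 | T2 CAS | counter=5 r=(0,4) succ=(0,2) retry=(2,0)

counter=5 r=(0,4) succ=(0,2) retry=(2,0)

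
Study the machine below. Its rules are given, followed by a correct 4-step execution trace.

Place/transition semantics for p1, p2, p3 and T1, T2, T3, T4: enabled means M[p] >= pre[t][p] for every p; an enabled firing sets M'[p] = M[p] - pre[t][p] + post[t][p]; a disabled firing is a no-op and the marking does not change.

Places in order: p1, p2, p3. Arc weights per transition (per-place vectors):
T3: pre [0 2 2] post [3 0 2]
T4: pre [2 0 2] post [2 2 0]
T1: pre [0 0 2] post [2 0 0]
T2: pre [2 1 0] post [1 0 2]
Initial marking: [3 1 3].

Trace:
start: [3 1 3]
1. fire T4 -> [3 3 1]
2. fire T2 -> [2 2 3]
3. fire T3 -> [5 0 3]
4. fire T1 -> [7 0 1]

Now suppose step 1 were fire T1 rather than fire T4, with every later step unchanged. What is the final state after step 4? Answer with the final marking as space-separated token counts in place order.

(re-executing from step 1 with the substitution; state before step 1: [3 1 3])
1. fire T1 -> [5 1 1]
2. fire T2 -> [4 0 3]
3. fire T3 -> [4 0 3]
4. fire T1 -> [6 0 1]

6 0 1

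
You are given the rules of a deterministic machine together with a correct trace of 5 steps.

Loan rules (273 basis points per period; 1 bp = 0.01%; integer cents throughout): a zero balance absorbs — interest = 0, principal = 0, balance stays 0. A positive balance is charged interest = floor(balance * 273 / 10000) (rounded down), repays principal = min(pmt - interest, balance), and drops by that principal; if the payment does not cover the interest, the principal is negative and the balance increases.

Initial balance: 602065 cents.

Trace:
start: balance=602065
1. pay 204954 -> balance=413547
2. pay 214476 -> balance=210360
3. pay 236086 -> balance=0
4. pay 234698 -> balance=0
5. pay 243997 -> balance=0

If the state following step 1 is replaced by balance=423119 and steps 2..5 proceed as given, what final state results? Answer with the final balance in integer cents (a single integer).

state after step 1 := balance=423119
2. pay 214476 -> balance=220194
3. pay 236086 -> balance=0
4. pay 234698 -> balance=0
5. pay 243997 -> balance=0

0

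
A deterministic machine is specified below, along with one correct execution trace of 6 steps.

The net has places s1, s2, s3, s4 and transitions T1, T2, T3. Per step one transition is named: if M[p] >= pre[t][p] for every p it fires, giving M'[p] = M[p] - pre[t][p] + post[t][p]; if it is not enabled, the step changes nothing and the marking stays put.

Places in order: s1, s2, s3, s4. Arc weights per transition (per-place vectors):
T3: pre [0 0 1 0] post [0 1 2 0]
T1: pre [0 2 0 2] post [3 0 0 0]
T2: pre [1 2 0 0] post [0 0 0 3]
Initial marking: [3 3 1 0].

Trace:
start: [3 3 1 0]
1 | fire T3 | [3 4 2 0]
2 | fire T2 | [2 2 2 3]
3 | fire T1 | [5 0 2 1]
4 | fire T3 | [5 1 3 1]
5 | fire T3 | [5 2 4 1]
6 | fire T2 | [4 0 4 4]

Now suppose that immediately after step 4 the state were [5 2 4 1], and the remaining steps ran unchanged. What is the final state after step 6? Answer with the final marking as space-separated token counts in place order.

state after step 4 := [5 2 4 1]
5 | fire T3 | [5 3 5 1]
6 | fire T2 | [4 1 5 4]

4 1 5 4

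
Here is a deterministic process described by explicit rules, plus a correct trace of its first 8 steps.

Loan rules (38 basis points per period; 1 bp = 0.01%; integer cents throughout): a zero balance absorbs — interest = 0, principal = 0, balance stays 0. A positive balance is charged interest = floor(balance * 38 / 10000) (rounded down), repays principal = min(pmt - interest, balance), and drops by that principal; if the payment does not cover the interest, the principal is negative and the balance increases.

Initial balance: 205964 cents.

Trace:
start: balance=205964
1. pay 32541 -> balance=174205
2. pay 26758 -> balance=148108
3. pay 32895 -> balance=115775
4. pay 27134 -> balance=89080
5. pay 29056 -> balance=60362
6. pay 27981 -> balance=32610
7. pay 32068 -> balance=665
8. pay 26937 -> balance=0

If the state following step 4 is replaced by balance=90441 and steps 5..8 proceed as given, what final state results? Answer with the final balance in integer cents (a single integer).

state after step 4 := balance=90441
5. pay 29056 -> balance=61728
6. pay 27981 -> balance=33981
7. pay 32068 -> balance=2042
8. pay 26937 -> balance=0

0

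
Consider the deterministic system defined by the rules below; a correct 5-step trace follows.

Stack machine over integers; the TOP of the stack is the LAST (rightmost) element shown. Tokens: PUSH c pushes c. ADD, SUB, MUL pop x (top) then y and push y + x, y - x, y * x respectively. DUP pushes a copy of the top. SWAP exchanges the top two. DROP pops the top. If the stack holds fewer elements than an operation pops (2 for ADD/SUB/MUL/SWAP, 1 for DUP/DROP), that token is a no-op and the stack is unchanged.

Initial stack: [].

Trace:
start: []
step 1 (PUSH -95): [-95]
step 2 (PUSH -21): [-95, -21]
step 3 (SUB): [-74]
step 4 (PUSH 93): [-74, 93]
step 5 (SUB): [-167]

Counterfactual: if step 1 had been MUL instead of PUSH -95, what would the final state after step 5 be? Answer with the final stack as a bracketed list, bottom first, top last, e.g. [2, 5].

[-114]

(re-executing from step 1 with the substitution; state before step 1: [])
step 1 (MUL): []
step 2 (PUSH -21): [-21]
step 3 (SUB): [-21]
step 4 (PUSH 93): [-21, 93]
step 5 (SUB): [-114]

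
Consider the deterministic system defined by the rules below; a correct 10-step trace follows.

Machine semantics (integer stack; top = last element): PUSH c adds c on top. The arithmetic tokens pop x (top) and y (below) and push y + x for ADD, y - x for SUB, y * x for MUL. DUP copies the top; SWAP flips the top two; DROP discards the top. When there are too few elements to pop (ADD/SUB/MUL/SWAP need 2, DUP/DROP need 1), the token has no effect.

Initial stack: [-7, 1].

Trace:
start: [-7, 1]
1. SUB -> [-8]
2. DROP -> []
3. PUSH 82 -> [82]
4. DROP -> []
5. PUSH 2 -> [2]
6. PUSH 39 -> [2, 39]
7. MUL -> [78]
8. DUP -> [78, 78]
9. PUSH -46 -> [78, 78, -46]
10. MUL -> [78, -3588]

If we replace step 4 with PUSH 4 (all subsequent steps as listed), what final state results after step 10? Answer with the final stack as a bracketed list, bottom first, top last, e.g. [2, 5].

(re-executing from step 4 with the substitution; state before step 4: [82])
4. PUSH 4 -> [82, 4]
5. PUSH 2 -> [82, 4, 2]
6. PUSH 39 -> [82, 4, 2, 39]
7. MUL -> [82, 4, 78]
8. DUP -> [82, 4, 78, 78]
9. PUSH -46 -> [82, 4, 78, 78, -46]
10. MUL -> [82, 4, 78, -3588]

[82, 4, 78, -3588]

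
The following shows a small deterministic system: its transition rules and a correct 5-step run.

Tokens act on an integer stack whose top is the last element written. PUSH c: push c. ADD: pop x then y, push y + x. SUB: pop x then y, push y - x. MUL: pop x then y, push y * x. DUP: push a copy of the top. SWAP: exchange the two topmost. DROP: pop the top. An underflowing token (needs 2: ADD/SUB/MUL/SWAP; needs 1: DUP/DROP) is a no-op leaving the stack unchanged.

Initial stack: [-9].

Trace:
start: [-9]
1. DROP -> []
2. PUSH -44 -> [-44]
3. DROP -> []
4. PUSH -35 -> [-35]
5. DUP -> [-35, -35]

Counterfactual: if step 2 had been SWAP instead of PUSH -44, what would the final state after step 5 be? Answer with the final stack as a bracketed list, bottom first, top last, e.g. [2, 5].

[-35, -35]

(re-executing from step 2 with the substitution; state before step 2: [])
2. SWAP -> []
3. DROP -> []
4. PUSH -35 -> [-35]
5. DUP -> [-35, -35]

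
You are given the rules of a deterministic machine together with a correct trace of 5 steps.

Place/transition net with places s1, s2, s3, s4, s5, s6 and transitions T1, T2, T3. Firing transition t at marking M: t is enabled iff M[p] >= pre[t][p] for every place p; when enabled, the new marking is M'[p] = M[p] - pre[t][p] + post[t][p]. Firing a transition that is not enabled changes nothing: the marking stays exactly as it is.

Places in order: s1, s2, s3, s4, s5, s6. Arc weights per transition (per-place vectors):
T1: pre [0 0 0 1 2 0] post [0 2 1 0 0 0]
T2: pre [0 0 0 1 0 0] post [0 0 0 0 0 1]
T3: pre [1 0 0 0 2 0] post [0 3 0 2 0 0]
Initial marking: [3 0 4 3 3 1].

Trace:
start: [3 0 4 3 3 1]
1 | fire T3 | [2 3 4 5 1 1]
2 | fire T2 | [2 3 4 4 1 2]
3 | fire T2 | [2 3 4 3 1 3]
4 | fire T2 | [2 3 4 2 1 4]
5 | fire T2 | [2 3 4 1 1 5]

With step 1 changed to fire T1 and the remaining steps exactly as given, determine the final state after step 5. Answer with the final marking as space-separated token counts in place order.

(re-executing from step 1 with the substitution; state before step 1: [3 0 4 3 3 1])
1 | fire T1 | [3 2 5 2 1 1]
2 | fire T2 | [3 2 5 1 1 2]
3 | fire T2 | [3 2 5 0 1 3]
4 | fire T2 | [3 2 5 0 1 3]
5 | fire T2 | [3 2 5 0 1 3]

3 2 5 0 1 3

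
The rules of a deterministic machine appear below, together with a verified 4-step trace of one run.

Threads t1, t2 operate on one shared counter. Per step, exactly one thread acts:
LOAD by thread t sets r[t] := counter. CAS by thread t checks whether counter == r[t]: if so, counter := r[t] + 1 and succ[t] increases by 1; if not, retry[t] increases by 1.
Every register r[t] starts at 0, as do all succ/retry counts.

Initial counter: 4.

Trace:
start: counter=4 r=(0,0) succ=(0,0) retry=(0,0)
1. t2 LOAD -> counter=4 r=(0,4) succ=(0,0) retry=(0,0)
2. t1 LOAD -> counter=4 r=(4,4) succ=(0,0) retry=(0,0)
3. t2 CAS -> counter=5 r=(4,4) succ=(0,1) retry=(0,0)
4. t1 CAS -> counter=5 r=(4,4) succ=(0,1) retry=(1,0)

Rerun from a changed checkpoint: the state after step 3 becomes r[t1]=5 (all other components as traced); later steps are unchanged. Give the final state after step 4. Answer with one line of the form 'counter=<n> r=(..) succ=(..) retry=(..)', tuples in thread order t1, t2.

state after step 3 := counter=5 r=(5,4) succ=(0,1) retry=(0,0)
4. t1 CAS -> counter=6 r=(5,4) succ=(1,1) retry=(0,0)

counter=6 r=(5,4) succ=(1,1) retry=(0,0)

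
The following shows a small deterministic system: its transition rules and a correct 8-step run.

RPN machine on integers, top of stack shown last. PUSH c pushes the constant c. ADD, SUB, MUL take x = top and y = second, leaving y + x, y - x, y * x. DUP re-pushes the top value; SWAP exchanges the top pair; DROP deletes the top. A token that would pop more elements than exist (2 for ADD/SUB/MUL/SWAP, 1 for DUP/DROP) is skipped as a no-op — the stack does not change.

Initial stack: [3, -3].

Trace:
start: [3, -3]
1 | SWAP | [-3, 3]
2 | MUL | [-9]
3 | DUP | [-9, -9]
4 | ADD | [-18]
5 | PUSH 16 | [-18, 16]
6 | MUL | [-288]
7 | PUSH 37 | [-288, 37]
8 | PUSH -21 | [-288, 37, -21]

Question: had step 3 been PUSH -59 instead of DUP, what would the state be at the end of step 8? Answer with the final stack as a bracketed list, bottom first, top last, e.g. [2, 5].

[-1088, 37, -21]

(re-executing from step 3 with the substitution; state before step 3: [-9])
3 | PUSH -59 | [-9, -59]
4 | ADD | [-68]
5 | PUSH 16 | [-68, 16]
6 | MUL | [-1088]
7 | PUSH 37 | [-1088, 37]
8 | PUSH -21 | [-1088, 37, -21]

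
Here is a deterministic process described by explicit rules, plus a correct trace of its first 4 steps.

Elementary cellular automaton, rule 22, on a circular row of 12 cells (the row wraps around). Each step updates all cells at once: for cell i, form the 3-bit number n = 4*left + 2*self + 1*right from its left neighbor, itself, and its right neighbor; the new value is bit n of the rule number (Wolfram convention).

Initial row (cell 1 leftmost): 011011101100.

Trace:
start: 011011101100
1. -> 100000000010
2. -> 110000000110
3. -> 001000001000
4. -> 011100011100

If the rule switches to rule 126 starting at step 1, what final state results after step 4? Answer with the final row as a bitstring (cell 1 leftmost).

(re-executing steps 1..4 under rule 126; state before step 1: 011011101100)
1. -> 111110111110
2. -> 100011100011
3. -> 110110110110
4. -> 111111111111

111111111111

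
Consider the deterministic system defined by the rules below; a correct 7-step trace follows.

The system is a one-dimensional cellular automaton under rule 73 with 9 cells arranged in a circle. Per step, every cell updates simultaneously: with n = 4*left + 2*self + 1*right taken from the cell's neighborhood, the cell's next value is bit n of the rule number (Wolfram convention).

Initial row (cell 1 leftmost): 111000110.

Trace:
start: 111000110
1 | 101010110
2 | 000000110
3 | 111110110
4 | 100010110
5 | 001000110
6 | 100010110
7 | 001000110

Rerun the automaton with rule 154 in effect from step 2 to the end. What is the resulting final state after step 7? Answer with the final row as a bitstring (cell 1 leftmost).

(re-executing steps 2..7 under rule 154; state before step 2: 101010110)
2 | 000000100
3 | 000001010
4 | 000010001
5 | 100101010
6 | 011000000
7 | 110100000

110100000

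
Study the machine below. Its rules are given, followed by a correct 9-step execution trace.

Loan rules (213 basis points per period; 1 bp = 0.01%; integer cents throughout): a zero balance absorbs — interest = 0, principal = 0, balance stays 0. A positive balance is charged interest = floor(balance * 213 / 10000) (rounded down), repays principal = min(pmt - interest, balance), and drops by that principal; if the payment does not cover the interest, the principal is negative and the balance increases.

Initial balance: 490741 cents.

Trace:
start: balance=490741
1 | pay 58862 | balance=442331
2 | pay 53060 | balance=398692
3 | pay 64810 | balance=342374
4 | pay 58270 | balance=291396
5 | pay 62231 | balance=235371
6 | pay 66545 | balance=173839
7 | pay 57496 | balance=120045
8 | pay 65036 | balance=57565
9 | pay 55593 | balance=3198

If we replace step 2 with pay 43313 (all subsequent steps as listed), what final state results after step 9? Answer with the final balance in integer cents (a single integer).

(re-executing from step 2 with the substitution; state before step 2: balance=442331)
2 | pay 43313 | balance=408439
3 | pay 64810 | balance=352328
4 | pay 58270 | balance=301562
5 | pay 62231 | balance=245754
6 | pay 66545 | balance=184443
7 | pay 57496 | balance=130875
8 | pay 65036 | balance=68626
9 | pay 55593 | balance=14494

14494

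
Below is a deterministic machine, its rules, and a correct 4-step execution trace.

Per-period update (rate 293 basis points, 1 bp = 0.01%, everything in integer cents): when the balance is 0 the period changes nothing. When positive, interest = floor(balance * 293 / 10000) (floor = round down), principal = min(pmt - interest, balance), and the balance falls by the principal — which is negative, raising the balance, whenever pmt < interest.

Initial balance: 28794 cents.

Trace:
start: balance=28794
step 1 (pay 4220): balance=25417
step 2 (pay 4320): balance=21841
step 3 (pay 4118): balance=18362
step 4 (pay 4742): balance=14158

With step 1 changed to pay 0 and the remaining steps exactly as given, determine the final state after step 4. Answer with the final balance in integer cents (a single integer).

(re-executing from step 1 with the substitution; state before step 1: balance=28794)
step 1 (pay 0): balance=29637
step 2 (pay 4320): balance=26185
step 3 (pay 4118): balance=22834
step 4 (pay 4742): balance=18761

18761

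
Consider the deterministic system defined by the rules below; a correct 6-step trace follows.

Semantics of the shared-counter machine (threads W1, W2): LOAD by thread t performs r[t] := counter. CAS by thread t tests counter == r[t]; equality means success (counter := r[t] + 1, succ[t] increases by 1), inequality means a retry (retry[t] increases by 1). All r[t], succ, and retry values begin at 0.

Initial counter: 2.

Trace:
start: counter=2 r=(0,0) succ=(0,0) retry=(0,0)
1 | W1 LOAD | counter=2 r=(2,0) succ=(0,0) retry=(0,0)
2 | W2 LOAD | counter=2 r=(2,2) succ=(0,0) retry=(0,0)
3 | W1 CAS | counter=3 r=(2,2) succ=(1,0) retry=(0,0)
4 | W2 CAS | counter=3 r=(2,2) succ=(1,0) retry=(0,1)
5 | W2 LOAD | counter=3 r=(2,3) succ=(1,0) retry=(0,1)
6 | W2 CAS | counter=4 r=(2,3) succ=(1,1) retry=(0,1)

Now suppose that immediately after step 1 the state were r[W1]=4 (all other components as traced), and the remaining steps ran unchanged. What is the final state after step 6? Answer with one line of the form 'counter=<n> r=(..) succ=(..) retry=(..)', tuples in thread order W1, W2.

counter=4 r=(4,3) succ=(0,2) retry=(1,0)

state after step 1 := counter=2 r=(4,0) succ=(0,0) retry=(0,0)
2 | W2 LOAD | counter=2 r=(4,2) succ=(0,0) retry=(0,0)
3 | W1 CAS | counter=2 r=(4,2) succ=(0,0) retry=(1,0)
4 | W2 CAS | counter=3 r=(4,2) succ=(0,1) retry=(1,0)
5 | W2 LOAD | counter=3 r=(4,3) succ=(0,1) retry=(1,0)
6 | W2 CAS | counter=4 r=(4,3) succ=(0,2) retry=(1,0)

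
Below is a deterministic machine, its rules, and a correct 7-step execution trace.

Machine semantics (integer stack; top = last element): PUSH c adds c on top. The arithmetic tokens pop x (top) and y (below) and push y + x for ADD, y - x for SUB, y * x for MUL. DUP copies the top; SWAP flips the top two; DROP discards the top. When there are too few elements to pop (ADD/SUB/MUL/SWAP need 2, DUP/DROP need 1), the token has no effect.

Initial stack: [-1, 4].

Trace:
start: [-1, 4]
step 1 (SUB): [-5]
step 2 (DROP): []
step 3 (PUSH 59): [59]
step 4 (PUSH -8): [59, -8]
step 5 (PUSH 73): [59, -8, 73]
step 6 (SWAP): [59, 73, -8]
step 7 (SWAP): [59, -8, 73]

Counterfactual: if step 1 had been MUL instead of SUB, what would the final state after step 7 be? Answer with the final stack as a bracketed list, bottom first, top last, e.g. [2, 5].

(re-executing from step 1 with the substitution; state before step 1: [-1, 4])
step 1 (MUL): [-4]
step 2 (DROP): []
step 3 (PUSH 59): [59]
step 4 (PUSH -8): [59, -8]
step 5 (PUSH 73): [59, -8, 73]
step 6 (SWAP): [59, 73, -8]
step 7 (SWAP): [59, -8, 73]

[59, -8, 73]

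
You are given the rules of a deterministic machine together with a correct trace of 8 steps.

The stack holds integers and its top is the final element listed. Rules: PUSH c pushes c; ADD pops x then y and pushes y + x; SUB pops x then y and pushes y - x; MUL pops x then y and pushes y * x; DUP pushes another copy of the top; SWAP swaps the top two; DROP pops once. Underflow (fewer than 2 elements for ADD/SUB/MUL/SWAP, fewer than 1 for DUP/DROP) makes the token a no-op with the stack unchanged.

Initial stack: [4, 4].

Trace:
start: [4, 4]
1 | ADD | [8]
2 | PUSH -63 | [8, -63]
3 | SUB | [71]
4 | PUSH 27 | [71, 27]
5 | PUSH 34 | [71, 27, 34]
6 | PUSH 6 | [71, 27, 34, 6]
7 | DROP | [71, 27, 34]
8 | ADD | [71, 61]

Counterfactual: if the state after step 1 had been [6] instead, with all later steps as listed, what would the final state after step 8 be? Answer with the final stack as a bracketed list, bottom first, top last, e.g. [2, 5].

[69, 61]

state after step 1 := [6]
2 | PUSH -63 | [6, -63]
3 | SUB | [69]
4 | PUSH 27 | [69, 27]
5 | PUSH 34 | [69, 27, 34]
6 | PUSH 6 | [69, 27, 34, 6]
7 | DROP | [69, 27, 34]
8 | ADD | [69, 61]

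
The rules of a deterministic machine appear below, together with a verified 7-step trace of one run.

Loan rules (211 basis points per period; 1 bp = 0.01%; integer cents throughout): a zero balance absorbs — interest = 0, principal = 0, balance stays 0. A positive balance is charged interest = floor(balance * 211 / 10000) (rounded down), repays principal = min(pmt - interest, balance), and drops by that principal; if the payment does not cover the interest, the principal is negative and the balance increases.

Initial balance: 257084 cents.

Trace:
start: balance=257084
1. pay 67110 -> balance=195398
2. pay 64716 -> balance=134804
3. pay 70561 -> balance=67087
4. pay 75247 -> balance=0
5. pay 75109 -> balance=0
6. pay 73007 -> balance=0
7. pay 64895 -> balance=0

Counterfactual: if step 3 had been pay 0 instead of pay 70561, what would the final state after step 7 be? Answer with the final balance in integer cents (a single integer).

(re-executing from step 3 with the substitution; state before step 3: balance=134804)
3. pay 0 -> balance=137648
4. pay 75247 -> balance=65305
5. pay 75109 -> balance=0
6. pay 73007 -> balance=0
7. pay 64895 -> balance=0

0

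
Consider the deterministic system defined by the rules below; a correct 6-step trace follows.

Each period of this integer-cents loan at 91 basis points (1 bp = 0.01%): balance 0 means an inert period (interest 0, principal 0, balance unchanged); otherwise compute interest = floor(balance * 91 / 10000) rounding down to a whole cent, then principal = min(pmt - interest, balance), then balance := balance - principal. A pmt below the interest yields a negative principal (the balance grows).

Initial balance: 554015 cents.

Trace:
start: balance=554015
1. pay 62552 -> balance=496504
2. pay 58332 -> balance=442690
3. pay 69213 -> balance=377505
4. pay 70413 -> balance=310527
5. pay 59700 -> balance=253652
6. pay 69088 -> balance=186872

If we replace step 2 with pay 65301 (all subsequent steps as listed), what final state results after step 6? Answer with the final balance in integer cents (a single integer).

179647

(re-executing from step 2 with the substitution; state before step 2: balance=496504)
2. pay 65301 -> balance=435721
3. pay 69213 -> balance=370473
4. pay 70413 -> balance=303431
5. pay 59700 -> balance=246492
6. pay 69088 -> balance=179647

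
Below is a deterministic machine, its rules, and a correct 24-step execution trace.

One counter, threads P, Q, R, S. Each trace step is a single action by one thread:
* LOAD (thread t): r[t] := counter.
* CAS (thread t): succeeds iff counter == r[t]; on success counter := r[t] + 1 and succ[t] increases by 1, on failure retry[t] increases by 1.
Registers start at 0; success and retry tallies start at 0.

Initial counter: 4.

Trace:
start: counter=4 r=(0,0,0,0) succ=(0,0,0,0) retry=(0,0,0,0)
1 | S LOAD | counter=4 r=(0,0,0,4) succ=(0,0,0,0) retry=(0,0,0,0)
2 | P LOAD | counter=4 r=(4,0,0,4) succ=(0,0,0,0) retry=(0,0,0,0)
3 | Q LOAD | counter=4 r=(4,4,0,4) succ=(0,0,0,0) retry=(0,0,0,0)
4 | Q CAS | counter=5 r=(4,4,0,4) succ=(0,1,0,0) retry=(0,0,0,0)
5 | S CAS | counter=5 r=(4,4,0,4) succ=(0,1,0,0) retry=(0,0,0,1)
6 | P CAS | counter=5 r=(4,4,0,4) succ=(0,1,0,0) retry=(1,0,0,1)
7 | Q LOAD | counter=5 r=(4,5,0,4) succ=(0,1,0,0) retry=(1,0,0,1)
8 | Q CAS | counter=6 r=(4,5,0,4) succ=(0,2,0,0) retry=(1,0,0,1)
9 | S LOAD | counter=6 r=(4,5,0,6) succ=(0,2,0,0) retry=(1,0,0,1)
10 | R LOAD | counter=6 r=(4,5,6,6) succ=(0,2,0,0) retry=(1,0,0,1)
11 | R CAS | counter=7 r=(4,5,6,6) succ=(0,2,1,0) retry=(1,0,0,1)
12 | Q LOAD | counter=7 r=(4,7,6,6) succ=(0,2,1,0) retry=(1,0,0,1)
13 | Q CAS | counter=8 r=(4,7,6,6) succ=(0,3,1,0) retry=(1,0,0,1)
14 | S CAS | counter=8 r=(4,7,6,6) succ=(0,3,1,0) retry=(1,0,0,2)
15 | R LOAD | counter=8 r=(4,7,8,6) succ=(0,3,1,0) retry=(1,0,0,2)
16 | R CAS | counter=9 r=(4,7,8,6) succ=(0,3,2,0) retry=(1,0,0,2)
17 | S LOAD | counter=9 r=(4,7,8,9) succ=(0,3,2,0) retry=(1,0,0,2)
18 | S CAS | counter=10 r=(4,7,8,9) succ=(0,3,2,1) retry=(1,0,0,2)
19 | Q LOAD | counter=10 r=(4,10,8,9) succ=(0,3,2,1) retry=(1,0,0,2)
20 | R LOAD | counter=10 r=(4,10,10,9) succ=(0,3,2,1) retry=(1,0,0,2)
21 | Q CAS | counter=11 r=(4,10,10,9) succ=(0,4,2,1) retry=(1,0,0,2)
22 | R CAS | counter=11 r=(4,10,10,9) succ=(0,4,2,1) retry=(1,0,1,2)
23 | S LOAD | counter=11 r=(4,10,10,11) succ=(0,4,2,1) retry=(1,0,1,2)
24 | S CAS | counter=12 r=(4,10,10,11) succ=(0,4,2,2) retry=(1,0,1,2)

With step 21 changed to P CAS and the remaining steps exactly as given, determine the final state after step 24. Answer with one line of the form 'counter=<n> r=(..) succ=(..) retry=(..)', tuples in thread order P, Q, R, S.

(re-executing from step 21 with the substitution; state before step 21: counter=10 r=(4,10,10,9) succ=(0,3,2,1) retry=(1,0,0,2))
21 | P CAS | counter=10 r=(4,10,10,9) succ=(0,3,2,1) retry=(2,0,0,2)
22 | R CAS | counter=11 r=(4,10,10,9) succ=(0,3,3,1) retry=(2,0,0,2)
23 | S LOAD | counter=11 r=(4,10,10,11) succ=(0,3,3,1) retry=(2,0,0,2)
24 | S CAS | counter=12 r=(4,10,10,11) succ=(0,3,3,2) retry=(2,0,0,2)

counter=12 r=(4,10,10,11) succ=(0,3,3,2) retry=(2,0,0,2)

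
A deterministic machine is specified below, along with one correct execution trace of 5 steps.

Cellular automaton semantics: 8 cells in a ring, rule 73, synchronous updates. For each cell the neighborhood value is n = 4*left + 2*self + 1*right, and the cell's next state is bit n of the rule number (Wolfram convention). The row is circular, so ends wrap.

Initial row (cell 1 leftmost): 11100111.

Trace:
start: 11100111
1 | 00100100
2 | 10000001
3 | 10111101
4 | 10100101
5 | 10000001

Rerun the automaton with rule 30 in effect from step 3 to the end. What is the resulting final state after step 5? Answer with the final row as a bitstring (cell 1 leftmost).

(re-executing steps 3..5 under rule 30; state before step 3: 10000001)
3 | 01000011
4 | 01100110
5 | 11011101

11011101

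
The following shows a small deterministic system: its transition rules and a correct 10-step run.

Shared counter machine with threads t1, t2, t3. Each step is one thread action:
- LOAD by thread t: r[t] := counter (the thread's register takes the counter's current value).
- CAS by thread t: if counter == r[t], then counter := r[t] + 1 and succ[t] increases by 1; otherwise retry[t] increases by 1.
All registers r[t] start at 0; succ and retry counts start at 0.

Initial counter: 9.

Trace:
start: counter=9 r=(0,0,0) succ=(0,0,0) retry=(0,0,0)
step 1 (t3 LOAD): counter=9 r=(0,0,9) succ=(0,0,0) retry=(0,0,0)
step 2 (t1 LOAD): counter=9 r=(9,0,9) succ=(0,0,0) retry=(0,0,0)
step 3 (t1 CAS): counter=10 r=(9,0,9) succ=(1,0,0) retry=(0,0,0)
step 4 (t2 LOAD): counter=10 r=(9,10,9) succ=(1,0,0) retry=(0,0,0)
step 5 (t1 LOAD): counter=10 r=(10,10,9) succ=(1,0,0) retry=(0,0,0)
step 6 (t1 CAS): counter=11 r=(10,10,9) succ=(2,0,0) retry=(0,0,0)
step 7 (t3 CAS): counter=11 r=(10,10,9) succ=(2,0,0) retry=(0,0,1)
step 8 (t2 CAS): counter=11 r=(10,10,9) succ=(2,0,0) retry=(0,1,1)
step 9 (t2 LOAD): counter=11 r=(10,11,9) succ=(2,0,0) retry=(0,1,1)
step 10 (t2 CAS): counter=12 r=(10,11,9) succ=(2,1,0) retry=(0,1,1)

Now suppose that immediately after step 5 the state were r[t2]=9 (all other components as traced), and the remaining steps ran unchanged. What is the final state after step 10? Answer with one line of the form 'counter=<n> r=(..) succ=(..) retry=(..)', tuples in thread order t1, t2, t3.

counter=12 r=(10,11,9) succ=(2,1,0) retry=(0,1,1)

state after step 5 := counter=10 r=(10,9,9) succ=(1,0,0) retry=(0,0,0)
step 6 (t1 CAS): counter=11 r=(10,9,9) succ=(2,0,0) retry=(0,0,0)
step 7 (t3 CAS): counter=11 r=(10,9,9) succ=(2,0,0) retry=(0,0,1)
step 8 (t2 CAS): counter=11 r=(10,9,9) succ=(2,0,0) retry=(0,1,1)
step 9 (t2 LOAD): counter=11 r=(10,11,9) succ=(2,0,0) retry=(0,1,1)
step 10 (t2 CAS): counter=12 r=(10,11,9) succ=(2,1,0) retry=(0,1,1)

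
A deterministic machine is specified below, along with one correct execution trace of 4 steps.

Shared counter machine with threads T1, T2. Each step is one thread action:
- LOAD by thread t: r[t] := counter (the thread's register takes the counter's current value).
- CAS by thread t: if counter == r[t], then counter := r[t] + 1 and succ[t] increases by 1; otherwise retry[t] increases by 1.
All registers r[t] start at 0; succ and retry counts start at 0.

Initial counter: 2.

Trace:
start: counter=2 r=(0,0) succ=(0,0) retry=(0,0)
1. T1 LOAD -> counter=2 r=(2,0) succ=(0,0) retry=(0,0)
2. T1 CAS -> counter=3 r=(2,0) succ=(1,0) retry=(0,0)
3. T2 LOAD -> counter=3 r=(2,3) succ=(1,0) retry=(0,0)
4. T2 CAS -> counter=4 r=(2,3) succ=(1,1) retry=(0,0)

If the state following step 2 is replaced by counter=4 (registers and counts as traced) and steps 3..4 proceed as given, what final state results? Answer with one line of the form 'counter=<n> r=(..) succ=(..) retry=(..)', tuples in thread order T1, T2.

state after step 2 := counter=4 r=(2,0) succ=(1,0) retry=(0,0)
3. T2 LOAD -> counter=4 r=(2,4) succ=(1,0) retry=(0,0)
4. T2 CAS -> counter=5 r=(2,4) succ=(1,1) retry=(0,0)

counter=5 r=(2,4) succ=(1,1) retry=(0,0)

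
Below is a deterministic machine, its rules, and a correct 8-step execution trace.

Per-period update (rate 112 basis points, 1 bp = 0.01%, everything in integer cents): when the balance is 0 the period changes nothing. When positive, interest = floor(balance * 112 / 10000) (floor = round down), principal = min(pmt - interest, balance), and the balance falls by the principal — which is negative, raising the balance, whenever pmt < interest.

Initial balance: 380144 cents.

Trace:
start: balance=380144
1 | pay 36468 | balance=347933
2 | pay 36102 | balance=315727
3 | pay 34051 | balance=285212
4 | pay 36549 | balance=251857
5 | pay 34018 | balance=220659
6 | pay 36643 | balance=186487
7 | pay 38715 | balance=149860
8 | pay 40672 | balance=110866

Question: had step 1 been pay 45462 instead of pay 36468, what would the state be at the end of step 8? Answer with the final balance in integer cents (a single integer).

(re-executing from step 1 with the substitution; state before step 1: balance=380144)
1 | pay 45462 | balance=338939
2 | pay 36102 | balance=306633
3 | pay 34051 | balance=276016
4 | pay 36549 | balance=242558
5 | pay 34018 | balance=211256
6 | pay 36643 | balance=176979
7 | pay 38715 | balance=140246
8 | pay 40672 | balance=101144

101144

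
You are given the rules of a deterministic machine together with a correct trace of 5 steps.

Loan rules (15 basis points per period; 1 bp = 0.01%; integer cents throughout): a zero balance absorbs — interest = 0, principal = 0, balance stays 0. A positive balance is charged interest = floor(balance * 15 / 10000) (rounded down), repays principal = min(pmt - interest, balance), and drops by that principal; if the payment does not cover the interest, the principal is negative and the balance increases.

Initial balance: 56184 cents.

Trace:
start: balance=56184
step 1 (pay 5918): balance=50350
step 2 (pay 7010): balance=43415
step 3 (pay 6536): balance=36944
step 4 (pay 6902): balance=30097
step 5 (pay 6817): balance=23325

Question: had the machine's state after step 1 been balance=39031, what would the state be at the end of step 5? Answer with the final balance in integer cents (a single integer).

state after step 1 := balance=39031
step 2 (pay 7010): balance=32079
step 3 (pay 6536): balance=25591
step 4 (pay 6902): balance=18727
step 5 (pay 6817): balance=11938

11938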